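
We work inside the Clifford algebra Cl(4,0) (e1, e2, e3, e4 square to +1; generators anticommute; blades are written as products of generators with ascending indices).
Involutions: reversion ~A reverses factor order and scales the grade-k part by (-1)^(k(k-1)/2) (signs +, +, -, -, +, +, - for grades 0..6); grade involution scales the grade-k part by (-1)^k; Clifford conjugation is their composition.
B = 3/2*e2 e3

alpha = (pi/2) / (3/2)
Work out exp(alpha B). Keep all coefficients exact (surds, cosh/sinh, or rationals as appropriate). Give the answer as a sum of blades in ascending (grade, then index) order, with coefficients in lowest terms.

B^2 = (3/2)^2*(e2 e3)^2 = 9/4*(-1) = -9/4 (a basis 2-blade squares to minus the product of its generators' squares).
B^2 = -9/4 — the negative square puts this in the circular regime; l = 3/2, alpha*l = pi/2, so exp(alpha B) = cos(pi/2) + (sin(pi/2)/(3/2))*B = 0 + (2/3)*B.
Answer: e2 e3


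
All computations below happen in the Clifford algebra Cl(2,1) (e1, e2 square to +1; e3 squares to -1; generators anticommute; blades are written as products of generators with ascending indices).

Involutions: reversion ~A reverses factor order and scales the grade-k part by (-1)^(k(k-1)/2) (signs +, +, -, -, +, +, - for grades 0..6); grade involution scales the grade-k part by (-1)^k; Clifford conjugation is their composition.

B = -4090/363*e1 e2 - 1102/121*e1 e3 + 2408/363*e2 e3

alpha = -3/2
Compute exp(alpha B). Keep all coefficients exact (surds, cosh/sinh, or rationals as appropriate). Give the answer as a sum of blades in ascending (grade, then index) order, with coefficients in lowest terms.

B^2 term by term: the squares give (-4090/363)^2*(e1 e2)^2 + (-1102/121)^2*(e1 e3)^2 + (2408/363)^2*(e2 e3)^2 = 16728100/131769*(-1) + 1214404/14641*(+1) + 5798464/131769*(+1) = 0 (each basis 2-blade squares to minus the product of its generators' squares); cross terms between blades sharing an index anticommute and cancel. So B^2 = 0.
B^2 = 0, so the series closes: exp(alpha B) = 1 + alpha B (parabolic case).
Answer: 1 + 2045/121*e1 e2 + 1653/121*e1 e3 - 1204/121*e2 e3


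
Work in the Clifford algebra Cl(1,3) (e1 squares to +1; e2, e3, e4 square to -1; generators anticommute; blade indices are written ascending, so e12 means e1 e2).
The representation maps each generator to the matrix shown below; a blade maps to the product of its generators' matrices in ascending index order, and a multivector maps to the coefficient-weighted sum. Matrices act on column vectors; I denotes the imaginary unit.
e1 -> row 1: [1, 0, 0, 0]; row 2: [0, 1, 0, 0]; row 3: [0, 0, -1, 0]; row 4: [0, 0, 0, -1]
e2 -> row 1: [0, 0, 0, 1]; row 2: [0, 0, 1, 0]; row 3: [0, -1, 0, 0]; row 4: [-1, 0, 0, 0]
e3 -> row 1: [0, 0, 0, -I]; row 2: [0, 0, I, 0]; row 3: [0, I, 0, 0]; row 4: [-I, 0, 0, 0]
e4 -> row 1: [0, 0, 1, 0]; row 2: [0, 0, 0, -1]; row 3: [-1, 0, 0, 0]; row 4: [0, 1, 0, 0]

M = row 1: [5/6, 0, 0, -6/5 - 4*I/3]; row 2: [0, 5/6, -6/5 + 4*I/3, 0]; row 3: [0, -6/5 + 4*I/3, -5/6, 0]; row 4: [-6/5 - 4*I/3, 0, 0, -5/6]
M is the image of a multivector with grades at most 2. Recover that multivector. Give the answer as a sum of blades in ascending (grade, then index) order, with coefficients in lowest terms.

Method: the blade images are trace-orthogonal — tr(rho(e_A) rho(e_B)^-1) = 4 if A = B and 0 otherwise — and rho(e_A)^-1 = (e_A)^2 * rho(e_A) with (e_A)^2 = +1 or -1, so the coefficient of e_A in the preimage is (e_A)^2 * tr(M rho(e_A))/4.
Nonzero projections over blades of grade <= 2: e1: (e1)^2 = +1, tr(M rho(e1)) = 10/3, coefficient 5/6; e3: (e3)^2 = -1, tr(M rho(e3)) = -16/3, coefficient 4/3; e12: (e12)^2 = +1, tr(M rho(e12)) = -24/5, coefficient -6/5. Every other blade of grade <= 2 projects to 0.
Answer: 5/6*e1 + 4/3*e3 - 6/5*e12


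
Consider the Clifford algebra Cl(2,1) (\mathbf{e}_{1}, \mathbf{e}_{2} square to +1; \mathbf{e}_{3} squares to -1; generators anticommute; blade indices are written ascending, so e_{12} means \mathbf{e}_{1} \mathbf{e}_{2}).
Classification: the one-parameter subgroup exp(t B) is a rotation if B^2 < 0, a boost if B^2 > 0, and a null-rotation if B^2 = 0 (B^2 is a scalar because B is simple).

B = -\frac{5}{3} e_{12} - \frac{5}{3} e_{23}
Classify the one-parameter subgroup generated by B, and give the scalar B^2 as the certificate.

B^2 term by term: the squares give (-\frac{5}{3})^2*(e_{12})^2 + (-\frac{5}{3})^2*(e_{23})^2 = \frac{25}{9}*(-1) + \frac{25}{9}*(+1) = 0 (each basis 2-blade squares to minus the product of its generators' squares); cross terms between blades sharing an index anticommute and cancel. So B^2 = 0.
Answer: null-rotation, certificate B^2 = 0. Note: conjugating B changes its blade decomposition but never the scalar B^2 = 0, whose sign settles the classification.


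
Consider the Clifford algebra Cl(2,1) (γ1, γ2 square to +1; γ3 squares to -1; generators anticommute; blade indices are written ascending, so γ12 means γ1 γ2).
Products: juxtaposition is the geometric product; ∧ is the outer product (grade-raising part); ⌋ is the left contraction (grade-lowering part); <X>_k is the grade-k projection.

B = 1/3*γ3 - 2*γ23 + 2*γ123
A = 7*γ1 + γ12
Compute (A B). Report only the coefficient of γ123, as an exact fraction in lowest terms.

step 1: -2*γ3 + 1/3*γ13 + 14*γ23 - 41/3*γ123
Answer: -41/3


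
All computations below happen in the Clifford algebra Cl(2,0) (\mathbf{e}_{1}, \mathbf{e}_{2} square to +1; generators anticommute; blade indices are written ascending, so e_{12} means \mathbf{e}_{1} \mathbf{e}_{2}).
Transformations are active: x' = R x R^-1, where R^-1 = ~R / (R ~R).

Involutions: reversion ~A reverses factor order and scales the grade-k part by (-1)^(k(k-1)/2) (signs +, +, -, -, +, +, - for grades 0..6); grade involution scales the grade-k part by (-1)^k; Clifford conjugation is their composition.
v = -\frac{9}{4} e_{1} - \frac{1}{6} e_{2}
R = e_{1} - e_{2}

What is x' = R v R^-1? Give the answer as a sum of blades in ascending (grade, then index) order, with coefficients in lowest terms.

~R = e_{1} - e_{2}, and R ~R = 2, so R^-1 = ~R / (2).
R v = -\frac{25}{12} - \frac{29}{12} e_{12}
Answer: \frac{1}{6} e_{1} + \frac{9}{4} e_{2}


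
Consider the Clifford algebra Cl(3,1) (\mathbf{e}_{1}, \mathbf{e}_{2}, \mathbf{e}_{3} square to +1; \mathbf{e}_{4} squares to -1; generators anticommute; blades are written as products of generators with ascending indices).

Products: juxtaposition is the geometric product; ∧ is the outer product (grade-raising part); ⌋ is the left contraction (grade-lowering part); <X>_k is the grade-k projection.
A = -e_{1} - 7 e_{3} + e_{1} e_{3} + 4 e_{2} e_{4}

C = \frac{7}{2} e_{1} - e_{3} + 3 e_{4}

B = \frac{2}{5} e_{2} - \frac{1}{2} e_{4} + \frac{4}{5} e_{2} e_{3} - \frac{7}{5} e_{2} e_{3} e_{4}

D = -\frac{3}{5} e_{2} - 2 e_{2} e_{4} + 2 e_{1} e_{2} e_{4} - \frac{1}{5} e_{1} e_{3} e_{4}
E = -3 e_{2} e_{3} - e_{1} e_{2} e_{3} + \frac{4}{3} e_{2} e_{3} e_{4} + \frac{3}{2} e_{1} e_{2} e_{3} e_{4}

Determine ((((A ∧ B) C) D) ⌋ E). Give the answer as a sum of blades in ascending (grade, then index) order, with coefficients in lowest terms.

step 1: -\frac{2}{5} e_{1} e_{2} + \frac{1}{2} e_{1} e_{4} + \frac{14}{5} e_{2} e_{3} + \frac{7}{2} e_{3} e_{4} - \frac{6}{5} e_{1} e_{2} e_{3} - \frac{1}{2} e_{1} e_{3} e_{4} + \frac{7}{5} e_{1} e_{2} e_{3} e_{4}
step 2: -\frac{3}{2} e_{1} - \frac{7}{5} e_{2} - \frac{21}{2} e_{3} + \frac{7}{4} e_{4} + \frac{6}{5} e_{1} e_{2} + \frac{3}{2} e_{1} e_{3} - \frac{1}{2} e_{1} e_{4} - \frac{21}{5} e_{2} e_{3} - \frac{7}{4} e_{3} e_{4} + 6 e_{1} e_{2} e_{3} + \frac{1}{5} e_{1} e_{2} e_{4} + \frac{51}{4} e_{1} e_{3} e_{4} + \frac{7}{2} e_{2} e_{3} e_{4} - \frac{18}{5} e_{1} e_{2} e_{3} e_{4}
step 3: -\frac{131}{100} - \frac{77}{100} e_{1} - \frac{161}{50} e_{2} - \frac{141}{50} e_{3} + \frac{7}{10} e_{4} - \frac{9}{10} e_{1} e_{2} + \frac{15}{4} e_{1} e_{3} - \frac{79}{50} e_{1} e_{4} - \frac{1767}{50} e_{2} e_{3} - \frac{63}{20} e_{2} e_{4} - \frac{111}{5} e_{3} e_{4} + \frac{299}{10} e_{1} e_{2} e_{3} + \frac{177}{50} e_{1} e_{2} e_{4} + \frac{564}{25} e_{1} e_{3} e_{4} - \frac{1671}{100} e_{2} e_{3} e_{4} - \frac{2593}{100} e_{1} e_{2} e_{3} e_{4}
step 4: -\frac{11901}{200} - \frac{411}{40} e_{1} - \frac{797}{100} e_{2} + \frac{153}{20} e_{3} + \frac{227}{100} e_{4} - \frac{762}{25} e_{1} e_{2} + \frac{301}{200} e_{1} e_{3} + \frac{5301}{100} e_{1} e_{4} + \frac{419}{300} e_{2} e_{3} + \frac{1877}{200} e_{2} e_{4} - \frac{883}{300} e_{3} e_{4} + \frac{59}{25} e_{1} e_{2} e_{3} - \frac{423}{100} e_{1} e_{2} e_{4} + \frac{483}{100} e_{1} e_{3} e_{4} - \frac{1741}{600} e_{2} e_{3} e_{4} - \frac{393}{200} e_{1} e_{2} e_{3} e_{4}
Answer: -\frac{11901}{200} - \frac{411}{40} e_{1} - \frac{797}{100} e_{2} + \frac{153}{20} e_{3} + \frac{227}{100} e_{4} - \frac{762}{25} e_{1} e_{2} + \frac{301}{200} e_{1} e_{3} + \frac{5301}{100} e_{1} e_{4} + \frac{419}{300} e_{2} e_{3} + \frac{1877}{200} e_{2} e_{4} - \frac{883}{300} e_{3} e_{4} + \frac{59}{25} e_{1} e_{2} e_{3} - \frac{423}{100} e_{1} e_{2} e_{4} + \frac{483}{100} e_{1} e_{3} e_{4} - \frac{1741}{600} e_{2} e_{3} e_{4} - \frac{393}{200} e_{1} e_{2} e_{3} e_{4}


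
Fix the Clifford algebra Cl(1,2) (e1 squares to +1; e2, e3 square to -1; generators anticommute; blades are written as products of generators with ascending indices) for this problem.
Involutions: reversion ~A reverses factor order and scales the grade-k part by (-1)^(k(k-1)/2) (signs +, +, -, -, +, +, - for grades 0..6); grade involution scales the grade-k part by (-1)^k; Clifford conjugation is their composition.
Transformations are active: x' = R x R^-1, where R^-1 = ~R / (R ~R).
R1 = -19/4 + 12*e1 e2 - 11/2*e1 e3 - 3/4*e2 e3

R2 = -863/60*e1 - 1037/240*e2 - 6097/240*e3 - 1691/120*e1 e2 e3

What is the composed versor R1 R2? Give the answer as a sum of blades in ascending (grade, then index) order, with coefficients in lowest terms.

Distribute over the terms of R1 (each basis-blade product reordered to ascending indices, repeated generators contracted through their squares):
(-19/4) R2 = 16397/240*e1 + 19703/960*e2 + 115843/960*e3 + 32129/480*e1 e2 e3
(12*e1 e2) R2 = 1037/20*e1 + 863/5*e2 - 1691/10*e3 - 6097/20*e1 e2 e3
(-11/2*e1 e3) R2 = -67067/480*e1 - 18601/240*e2 - 9493/120*e3 - 11407/480*e1 e2 e3
(-3/4*e2 e3) R2 = -1691/160*e1 - 6097/320*e2 + 1037/320*e3 + 863/80*e1 e2 e3
Summing the partial products and collecting blades:
Answer: -7229/240*e1 + 2897/30*e2 - 59663/480*e3 - 30107/120*e1 e2 e3


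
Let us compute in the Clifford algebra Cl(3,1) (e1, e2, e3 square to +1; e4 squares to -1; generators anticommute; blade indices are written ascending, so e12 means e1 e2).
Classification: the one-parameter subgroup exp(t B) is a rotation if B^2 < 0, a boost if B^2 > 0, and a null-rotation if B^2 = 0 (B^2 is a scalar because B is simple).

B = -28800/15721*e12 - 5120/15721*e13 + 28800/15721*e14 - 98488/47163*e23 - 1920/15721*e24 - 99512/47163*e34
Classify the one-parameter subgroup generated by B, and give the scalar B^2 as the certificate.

B^2 term by term: the squares give (-28800/15721)^2*(e12)^2 + (-5120/15721)^2*(e13)^2 + (28800/15721)^2*(e14)^2 + (-98488/47163)^2*(e23)^2 + (-1920/15721)^2*(e24)^2 + (-99512/47163)^2*(e34)^2 = 829440000/247149841*(-1) + 26214400/247149841*(-1) + 829440000/247149841*(+1) + 9699886144/2224348569*(-1) + 3686400/247149841*(+1) + 9902638144/2224348569*(+1) = 0 (each basis 2-blade squares to minus the product of its generators' squares); cross terms between blades sharing an index anticommute and cancel; the commuting (index-disjoint) pairs give grade-4 terms 2*c*c'*(blade product), which cancel blade by blade — e1234: 1910630400/247149841 - 19660800/247149841 - 1890969600/247149841 = 0 — confirming B is simple. So B^2 = 0.
Answer: null-rotation, certificate B^2 = 0. Note: conjugating B changes its blade decomposition but never the scalar B^2 = 0, whose sign settles the classification.


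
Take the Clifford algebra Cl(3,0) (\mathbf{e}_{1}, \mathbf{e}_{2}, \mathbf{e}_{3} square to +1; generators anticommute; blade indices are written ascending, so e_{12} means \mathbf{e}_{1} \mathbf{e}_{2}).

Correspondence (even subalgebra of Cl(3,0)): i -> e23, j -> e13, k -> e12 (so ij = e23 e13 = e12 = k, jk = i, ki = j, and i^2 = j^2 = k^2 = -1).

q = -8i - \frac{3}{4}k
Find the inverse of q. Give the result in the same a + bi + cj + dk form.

In blades: q = -\frac{3}{4} e_{12} - 8 e_{23}.
With qbar = \frac{3}{4} e_{12} + 8 e_{23} (scalar fixed, mapped units negated), q qbar = \frac{1033}{16} (the sum of squared coefficients), so q^-1 = qbar / (\frac{1033}{16}) = \frac{12}{1033} e_{12} + \frac{128}{1033} e_{23}; translating back:
Answer: \frac{128}{1033}i + \frac{12}{1033}k


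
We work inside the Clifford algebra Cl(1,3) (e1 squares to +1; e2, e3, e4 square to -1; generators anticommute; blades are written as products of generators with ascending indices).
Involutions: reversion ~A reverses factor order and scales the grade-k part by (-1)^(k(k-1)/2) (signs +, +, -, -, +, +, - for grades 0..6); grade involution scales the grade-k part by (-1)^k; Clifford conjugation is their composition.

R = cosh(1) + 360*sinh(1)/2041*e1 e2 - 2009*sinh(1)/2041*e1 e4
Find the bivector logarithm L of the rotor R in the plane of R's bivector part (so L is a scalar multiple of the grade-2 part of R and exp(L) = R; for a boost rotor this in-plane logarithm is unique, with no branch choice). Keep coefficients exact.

The scalar part of R is cosh(1), so cosh pins the rapidity up to sign — the sign comes from the bivector part; dividing that part by sinh of the rapidity yields the plane, and the in-plane L = rapidity * plane is unique because the two sign choices cancel.
Concretely: cosh(rapidity) = cosh(1) gives rapidity = ±1, and since rapidity/sinh(rapidity) is even the sign is immaterial: L = (rapidity/sinh(rapidity)) * <R>_2 = (1/sinh(1)) * <R>_2.
Answer: 360/2041*e1 e2 - 2009/2041*e1 e4


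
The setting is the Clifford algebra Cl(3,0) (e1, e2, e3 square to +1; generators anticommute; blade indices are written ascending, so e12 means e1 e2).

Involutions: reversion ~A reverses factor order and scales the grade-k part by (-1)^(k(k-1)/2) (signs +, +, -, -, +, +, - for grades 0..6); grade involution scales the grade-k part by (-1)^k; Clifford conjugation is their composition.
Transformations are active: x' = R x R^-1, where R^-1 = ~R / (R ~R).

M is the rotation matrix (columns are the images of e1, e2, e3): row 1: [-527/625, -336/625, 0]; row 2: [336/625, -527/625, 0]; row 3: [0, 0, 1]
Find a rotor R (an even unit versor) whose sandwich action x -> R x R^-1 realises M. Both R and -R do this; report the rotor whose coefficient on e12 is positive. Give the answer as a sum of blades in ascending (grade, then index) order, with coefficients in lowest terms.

Method: write R = a + b12*e12 + b13*e13 + b23*e23 with a^2 + b12^2 + b13^2 + b23^2 = 1 (so R^-1 = ~R). Expanding the columns R e_j ~R gives tr M = 4a^2 - 1 and, from the antisymmetric part, M21 - M12 = -4a*b12, M13 - M31 = 4a*b13, M32 - M23 = -4a*b23.
Here tr M = -429/625, so a^2 = (1 + tr M)/4 = 49/625 and a = ±7/25. Taking a = 7/25: M21 - M12 = 672/625, M13 - M31 = 0, M32 - M23 = 0, giving b12 = -24/25, b13 = 0, b23 = 0, i.e. R = 7/25 - 24/25*e12.
Its e12 coefficient is negative, so report the other preimage -R.
Answer: -7/25 + 24/25*e12. Key observation: the double cover Spin(3) -> SO(3) sends R and -R to the same matrix (trace -429/625 here), so the stated sign of the e12 coefficient is what selects one sheet.


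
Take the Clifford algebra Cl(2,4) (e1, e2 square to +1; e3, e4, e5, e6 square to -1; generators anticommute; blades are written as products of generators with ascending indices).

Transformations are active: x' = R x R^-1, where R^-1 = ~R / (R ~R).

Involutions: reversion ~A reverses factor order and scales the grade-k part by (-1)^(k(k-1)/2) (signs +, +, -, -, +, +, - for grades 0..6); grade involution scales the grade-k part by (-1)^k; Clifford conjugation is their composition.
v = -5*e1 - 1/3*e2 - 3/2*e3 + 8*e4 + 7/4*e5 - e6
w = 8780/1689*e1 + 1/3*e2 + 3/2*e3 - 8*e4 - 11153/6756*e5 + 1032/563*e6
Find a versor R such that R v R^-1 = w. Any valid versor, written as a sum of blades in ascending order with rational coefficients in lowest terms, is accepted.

Sketch: the shared square -6509/144 makes R = v + w = 335/1689*e1 + 335/3378*e5 + 469/563*e6 the natural versor; its sandwich fixes that direction, negates (v - w)/2, and sends v to w.
Answer: 335/1689*e1 + 335/3378*e5 + 469/563*e6


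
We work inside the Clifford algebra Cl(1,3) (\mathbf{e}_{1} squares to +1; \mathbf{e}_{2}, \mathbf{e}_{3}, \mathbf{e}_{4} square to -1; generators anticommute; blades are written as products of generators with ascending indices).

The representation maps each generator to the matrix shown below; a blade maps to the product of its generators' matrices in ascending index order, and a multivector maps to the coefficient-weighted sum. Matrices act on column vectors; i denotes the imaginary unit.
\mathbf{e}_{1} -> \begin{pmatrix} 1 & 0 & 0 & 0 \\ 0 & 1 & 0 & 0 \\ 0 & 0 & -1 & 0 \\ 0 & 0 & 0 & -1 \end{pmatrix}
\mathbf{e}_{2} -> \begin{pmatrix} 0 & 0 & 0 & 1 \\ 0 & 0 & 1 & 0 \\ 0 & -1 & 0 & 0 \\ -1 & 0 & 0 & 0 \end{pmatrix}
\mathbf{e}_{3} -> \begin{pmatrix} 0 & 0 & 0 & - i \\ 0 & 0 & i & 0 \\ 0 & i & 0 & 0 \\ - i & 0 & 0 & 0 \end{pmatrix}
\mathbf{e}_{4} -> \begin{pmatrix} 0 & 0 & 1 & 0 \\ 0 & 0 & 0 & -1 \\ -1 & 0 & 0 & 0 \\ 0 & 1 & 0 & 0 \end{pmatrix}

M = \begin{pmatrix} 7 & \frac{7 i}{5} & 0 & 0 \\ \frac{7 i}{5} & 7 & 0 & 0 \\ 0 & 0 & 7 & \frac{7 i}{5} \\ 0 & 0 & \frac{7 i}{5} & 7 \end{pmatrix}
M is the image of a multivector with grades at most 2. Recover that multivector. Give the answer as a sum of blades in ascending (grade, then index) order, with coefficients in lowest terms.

Method: the blade images are trace-orthogonal — tr(rho(e_A) rho(e_B)^-1) = 4 if A = B and 0 otherwise — and rho(e_A)^-1 = (e_A)^2 * rho(e_A) with (e_A)^2 = +1 or -1, so the coefficient of e_A in the preimage is (e_A)^2 * tr(M rho(e_A))/4.
Nonzero projections over blades of grade <= 2: 1: (1)^2 = +1, tr(M 1) = 28, coefficient 7; e_{3} e_{4}: (e_{3} e_{4})^2 = -1, tr(M rho(e_{3} e_{4})) = \frac{28}{5}, coefficient -\frac{7}{5}. Every other blade of grade <= 2 projects to 0.
Answer: 7 - \frac{7}{5} e_{3} e_{4}


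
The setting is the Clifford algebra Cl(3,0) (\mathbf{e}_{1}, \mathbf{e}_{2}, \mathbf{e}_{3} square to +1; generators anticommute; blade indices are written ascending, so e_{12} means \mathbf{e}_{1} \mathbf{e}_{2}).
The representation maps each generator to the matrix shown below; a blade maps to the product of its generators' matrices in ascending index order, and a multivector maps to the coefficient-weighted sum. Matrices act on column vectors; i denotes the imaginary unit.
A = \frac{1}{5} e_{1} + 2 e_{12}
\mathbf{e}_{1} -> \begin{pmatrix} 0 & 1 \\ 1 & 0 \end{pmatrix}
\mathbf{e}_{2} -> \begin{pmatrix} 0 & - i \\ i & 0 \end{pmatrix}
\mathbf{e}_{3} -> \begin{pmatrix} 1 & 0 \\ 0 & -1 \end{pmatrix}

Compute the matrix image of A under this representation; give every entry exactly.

Bivector images (products of the table entries): rho(e_{12}) = rho(\mathbf{e}_{1})rho(\mathbf{e}_{2}) = \begin{pmatrix} i & 0 \\ 0 & - i \end{pmatrix}.
M = (\frac{1}{5})*rho(e_{1}) + (2)*rho(e_{12}), summed entrywise:
Answer: \begin{pmatrix} 2 i & \frac{1}{5} \\ \frac{1}{5} & - 2 i \end{pmatrix}


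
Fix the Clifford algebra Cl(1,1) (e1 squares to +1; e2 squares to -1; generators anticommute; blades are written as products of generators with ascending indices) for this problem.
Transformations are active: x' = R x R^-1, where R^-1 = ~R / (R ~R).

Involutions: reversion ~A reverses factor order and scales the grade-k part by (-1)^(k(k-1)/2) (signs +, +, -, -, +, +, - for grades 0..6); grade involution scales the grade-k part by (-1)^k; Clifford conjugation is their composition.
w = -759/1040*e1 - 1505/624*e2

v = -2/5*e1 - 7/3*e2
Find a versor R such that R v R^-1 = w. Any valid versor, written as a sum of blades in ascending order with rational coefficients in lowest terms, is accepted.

Take R = v + w = -235/208*e1 - 987/208*e2. Because q(v) = q(w) = -1189/225, conjugation by R sends v exactly to w.
Answer: -235/208*e1 - 987/208*e2


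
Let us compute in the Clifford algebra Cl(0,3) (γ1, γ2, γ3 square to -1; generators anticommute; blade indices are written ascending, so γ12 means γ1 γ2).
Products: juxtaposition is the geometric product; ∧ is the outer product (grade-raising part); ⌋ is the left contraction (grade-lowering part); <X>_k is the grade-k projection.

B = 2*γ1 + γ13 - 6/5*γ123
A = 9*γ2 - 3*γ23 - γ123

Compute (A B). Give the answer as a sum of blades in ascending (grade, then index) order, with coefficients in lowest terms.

step 1: 6/5 - 18/5*γ1 - γ2 - 15*γ12 - 54/5*γ13 + 2*γ23 - 15*γ123
Answer: 6/5 - 18/5*γ1 - γ2 - 15*γ12 - 54/5*γ13 + 2*γ23 - 15*γ123


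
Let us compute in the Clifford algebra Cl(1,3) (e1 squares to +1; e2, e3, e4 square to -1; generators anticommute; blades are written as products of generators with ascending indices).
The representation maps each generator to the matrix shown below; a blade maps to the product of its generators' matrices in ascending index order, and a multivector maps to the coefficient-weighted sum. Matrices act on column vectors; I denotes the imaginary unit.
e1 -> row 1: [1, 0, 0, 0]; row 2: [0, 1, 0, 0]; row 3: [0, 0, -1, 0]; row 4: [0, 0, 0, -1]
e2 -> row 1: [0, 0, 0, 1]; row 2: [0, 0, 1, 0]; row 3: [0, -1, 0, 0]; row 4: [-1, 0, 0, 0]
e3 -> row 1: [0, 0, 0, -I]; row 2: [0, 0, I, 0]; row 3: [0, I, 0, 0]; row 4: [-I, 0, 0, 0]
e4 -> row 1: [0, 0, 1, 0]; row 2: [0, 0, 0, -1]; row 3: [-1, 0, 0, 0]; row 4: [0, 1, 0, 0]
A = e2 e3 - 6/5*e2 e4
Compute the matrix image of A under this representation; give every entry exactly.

Bivector images (products of the table entries): rho(e2 e3) = rho(e2)rho(e3) = row 1: [-I, 0, 0, 0]; row 2: [0, I, 0, 0]; row 3: [0, 0, -I, 0]; row 4: [0, 0, 0, I]; rho(e2 e4) = rho(e2)rho(e4) = row 1: [0, 1, 0, 0]; row 2: [-1, 0, 0, 0]; row 3: [0, 0, 0, 1]; row 4: [0, 0, -1, 0].
M = (1)*rho(e2 e3) + (-6/5)*rho(e2 e4), summed entrywise:
Answer: row 1: [-I, -6/5, 0, 0]; row 2: [6/5, I, 0, 0]; row 3: [0, 0, -I, -6/5]; row 4: [0, 0, 6/5, I]


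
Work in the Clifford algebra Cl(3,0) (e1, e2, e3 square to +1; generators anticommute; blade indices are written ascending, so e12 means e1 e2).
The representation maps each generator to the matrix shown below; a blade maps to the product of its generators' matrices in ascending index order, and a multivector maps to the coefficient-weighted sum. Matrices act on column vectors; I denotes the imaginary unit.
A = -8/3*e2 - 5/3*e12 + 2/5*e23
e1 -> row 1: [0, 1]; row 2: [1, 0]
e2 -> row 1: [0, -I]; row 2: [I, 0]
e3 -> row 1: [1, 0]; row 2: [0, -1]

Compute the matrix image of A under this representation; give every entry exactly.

Bivector images (products of the table entries): rho(e12) = rho(e1)rho(e2) = row 1: [I, 0]; row 2: [0, -I]; rho(e23) = rho(e2)rho(e3) = row 1: [0, I]; row 2: [I, 0].
M = (-8/3)*rho(e2) + (-5/3)*rho(e12) + (2/5)*rho(e23), summed entrywise:
Answer: row 1: [-5*I/3, 46*I/15]; row 2: [-34*I/15, 5*I/3]


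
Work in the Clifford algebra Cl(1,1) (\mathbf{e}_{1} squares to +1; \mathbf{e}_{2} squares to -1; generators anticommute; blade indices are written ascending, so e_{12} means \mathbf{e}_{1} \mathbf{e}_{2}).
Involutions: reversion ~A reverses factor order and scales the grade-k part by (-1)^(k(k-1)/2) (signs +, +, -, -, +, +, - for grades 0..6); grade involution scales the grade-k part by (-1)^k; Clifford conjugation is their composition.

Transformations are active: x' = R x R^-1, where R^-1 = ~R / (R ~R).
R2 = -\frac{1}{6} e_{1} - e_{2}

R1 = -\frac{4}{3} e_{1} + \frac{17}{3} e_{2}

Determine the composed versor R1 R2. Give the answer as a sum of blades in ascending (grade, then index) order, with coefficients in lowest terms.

Distribute over the terms of R1 (each basis-blade product reordered to ascending indices, repeated generators contracted through their squares):
(-\frac{4}{3} e_{1}) R2 = \frac{2}{9} + \frac{4}{3} e_{12}
(\frac{17}{3} e_{2}) R2 = \frac{17}{3} + \frac{17}{18} e_{12}
Summing the partial products and collecting blades:
Answer: \frac{53}{9} + \frac{41}{18} e_{12}


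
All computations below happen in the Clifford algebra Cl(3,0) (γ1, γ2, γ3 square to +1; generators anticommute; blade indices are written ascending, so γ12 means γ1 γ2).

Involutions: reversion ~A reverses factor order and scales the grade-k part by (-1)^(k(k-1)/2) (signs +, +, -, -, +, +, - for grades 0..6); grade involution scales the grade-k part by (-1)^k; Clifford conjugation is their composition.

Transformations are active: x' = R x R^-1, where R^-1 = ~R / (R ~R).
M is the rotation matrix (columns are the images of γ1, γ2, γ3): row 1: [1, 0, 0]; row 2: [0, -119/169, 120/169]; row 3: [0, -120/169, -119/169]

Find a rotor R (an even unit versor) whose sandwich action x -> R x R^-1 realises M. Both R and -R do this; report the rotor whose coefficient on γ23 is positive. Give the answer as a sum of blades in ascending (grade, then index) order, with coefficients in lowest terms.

Method: write R = a + b12*γ12 + b13*γ13 + b23*γ23 with a^2 + b12^2 + b13^2 + b23^2 = 1 (so R^-1 = ~R). Expanding the columns R e_j ~R gives tr M = 4a^2 - 1 and, from the antisymmetric part, M21 - M12 = -4a*b12, M13 - M31 = 4a*b13, M32 - M23 = -4a*b23.
Here tr M = -69/169, so a^2 = (1 + tr M)/4 = 25/169 and a = ±5/13. Taking a = 5/13: M21 - M12 = 0, M13 - M31 = 0, M32 - M23 = -240/169, giving b12 = 0, b13 = 0, b23 = 12/13, i.e. R = 5/13 + 12/13*γ23.
Its γ23 coefficient is already positive.
Answer: 5/13 + 12/13*γ23. Key observation: the double cover Spin(3) -> SO(3) sends R and -R to the same matrix (trace -69/169 here), so the stated sign of the γ23 coefficient is what selects one sheet.


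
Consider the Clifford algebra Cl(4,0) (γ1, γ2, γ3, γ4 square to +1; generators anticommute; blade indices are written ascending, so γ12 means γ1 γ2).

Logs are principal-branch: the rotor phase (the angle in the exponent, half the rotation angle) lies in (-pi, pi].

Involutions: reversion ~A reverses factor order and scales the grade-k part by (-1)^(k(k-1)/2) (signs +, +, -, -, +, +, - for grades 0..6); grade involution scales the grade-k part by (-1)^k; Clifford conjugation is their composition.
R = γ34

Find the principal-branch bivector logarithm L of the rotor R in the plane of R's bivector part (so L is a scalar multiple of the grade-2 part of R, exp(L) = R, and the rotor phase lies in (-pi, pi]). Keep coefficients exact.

The scalar part of R is 0, so the principal-branch rotor phase is pinned; divide the bivector part by its sine to get the unit plane — L is the phase times that plane.
Concretely: cos(phase) = 0 gives phase = ±pi/2, and since phase/sin(phase) is even the sign is immaterial: L = (phase/sin(phase)) * <R>_2 = (pi/2) * <R>_2.
Answer: pi/2*γ34


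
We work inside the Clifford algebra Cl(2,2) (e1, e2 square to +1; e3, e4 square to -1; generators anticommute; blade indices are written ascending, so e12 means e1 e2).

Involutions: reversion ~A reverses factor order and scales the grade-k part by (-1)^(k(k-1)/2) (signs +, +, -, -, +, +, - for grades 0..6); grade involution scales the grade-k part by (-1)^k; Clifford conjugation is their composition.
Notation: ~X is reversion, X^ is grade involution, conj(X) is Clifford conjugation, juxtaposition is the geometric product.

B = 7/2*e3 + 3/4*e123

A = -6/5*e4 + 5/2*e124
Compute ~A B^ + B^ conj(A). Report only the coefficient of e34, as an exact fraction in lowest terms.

first term: -93/40*e34 - 193/20*e1234
second term: -93/40*e34 - 193/20*e1234
Answer: -93/20


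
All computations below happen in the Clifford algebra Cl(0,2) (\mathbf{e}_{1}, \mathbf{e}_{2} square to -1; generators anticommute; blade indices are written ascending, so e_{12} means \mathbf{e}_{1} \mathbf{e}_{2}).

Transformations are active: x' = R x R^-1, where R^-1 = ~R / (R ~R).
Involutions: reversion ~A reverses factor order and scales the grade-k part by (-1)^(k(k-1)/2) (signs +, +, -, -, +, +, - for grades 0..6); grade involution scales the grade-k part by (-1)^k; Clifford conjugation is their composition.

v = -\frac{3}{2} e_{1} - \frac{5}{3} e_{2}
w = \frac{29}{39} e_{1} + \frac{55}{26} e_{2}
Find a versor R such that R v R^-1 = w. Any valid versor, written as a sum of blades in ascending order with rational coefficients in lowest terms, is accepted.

R = v + w = -\frac{59}{78} e_{1} + \frac{35}{78} e_{2} works: the equal norms (-\frac{181}{36}) guarantee its sandwich swaps v into w.
Answer: -\frac{59}{78} e_{1} + \frac{35}{78} e_{2}


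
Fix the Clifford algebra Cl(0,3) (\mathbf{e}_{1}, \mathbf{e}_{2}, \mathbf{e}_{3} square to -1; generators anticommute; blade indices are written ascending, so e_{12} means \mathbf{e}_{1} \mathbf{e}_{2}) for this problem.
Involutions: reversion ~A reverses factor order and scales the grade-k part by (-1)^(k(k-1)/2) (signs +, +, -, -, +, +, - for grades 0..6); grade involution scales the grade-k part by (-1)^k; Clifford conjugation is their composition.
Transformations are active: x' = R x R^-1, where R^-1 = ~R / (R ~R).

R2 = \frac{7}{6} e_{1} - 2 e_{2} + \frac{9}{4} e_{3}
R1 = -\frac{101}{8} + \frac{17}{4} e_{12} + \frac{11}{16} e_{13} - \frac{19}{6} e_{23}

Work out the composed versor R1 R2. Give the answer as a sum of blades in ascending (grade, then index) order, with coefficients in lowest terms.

Distribute over the terms of R2 (each basis-blade product reordered to ascending indices, repeated generators contracted through their squares):
R1 (\frac{7}{6} e_{1}) = -\frac{707}{48} e_{1} + \frac{119}{24} e_{2} + \frac{77}{96} e_{3} - \frac{133}{36} e_{123}
R1 (-2 e_{2}) = \frac{17}{2} e_{1} + \frac{101}{4} e_{2} + \frac{19}{3} e_{3} + \frac{11}{8} e_{123}
R1 (\frac{9}{4} e_{3}) = -\frac{99}{64} e_{1} + \frac{57}{8} e_{2} - \frac{909}{32} e_{3} + \frac{153}{16} e_{123}
Summing the partial products and collecting blades:
Answer: -\frac{1493}{192} e_{1} + \frac{112}{3} e_{2} - \frac{1021}{48} e_{3} + \frac{1043}{144} e_{123}


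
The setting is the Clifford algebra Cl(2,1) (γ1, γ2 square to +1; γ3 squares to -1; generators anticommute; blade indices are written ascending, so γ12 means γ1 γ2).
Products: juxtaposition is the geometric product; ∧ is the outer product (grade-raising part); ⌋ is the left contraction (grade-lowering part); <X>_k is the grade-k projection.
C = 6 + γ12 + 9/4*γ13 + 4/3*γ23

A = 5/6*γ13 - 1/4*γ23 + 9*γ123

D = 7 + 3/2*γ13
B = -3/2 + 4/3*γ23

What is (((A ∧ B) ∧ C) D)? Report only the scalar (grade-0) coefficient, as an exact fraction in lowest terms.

step 1: -5/4*γ13 + 3/8*γ23 - 27/2*γ123
step 2: -15/2*γ13 + 9/4*γ23 - 81*γ123
step 3: -45/4 + 243/2*γ2 - 27/8*γ12 - 105/2*γ13 + 63/4*γ23 - 567*γ123
Answer: -45/4


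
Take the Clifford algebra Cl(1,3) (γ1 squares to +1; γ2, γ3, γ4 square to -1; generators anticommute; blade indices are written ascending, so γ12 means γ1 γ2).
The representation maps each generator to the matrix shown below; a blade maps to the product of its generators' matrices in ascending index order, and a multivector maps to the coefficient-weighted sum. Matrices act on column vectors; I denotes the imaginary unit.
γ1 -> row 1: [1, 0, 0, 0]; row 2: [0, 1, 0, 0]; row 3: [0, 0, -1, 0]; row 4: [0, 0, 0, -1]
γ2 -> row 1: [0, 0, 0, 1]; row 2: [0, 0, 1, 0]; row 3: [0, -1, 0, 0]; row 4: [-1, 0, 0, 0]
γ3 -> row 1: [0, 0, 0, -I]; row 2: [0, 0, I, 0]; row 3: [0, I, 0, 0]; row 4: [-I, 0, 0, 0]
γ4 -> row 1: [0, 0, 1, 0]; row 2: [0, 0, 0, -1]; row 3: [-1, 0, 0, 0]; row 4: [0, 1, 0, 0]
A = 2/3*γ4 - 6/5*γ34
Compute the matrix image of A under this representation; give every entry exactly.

Bivector images (products of the table entries): rho(γ34) = rho(γ3)rho(γ4) = row 1: [0, -I, 0, 0]; row 2: [-I, 0, 0, 0]; row 3: [0, 0, 0, -I]; row 4: [0, 0, -I, 0].
M = (2/3)*rho(γ4) + (-6/5)*rho(γ34), summed entrywise:
Answer: row 1: [0, 6*I/5, 2/3, 0]; row 2: [6*I/5, 0, 0, -2/3]; row 3: [-2/3, 0, 0, 6*I/5]; row 4: [0, 2/3, 6*I/5, 0]


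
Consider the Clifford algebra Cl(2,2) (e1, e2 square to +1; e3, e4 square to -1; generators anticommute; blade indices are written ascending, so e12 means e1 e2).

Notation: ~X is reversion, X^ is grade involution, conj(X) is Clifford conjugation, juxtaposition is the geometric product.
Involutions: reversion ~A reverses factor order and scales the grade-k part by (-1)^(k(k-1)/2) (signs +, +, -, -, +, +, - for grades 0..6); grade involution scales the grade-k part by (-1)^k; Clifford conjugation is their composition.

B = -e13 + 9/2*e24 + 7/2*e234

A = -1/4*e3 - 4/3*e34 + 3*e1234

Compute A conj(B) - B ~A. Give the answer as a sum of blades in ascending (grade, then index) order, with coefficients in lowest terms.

first term: -43/4*e1 + 14/3*e2 + 27/2*e13 - 4/3*e14 - 6*e23 - 31/8*e24 - 9/8*e234
second term: 41/4*e1 - 14/3*e2 - 27/2*e13 + 4/3*e14 + 6*e23 + 17/8*e24 + 9/8*e234
Answer: -21*e1 + 28/3*e2 + 27*e13 - 8/3*e14 - 12*e23 - 6*e24 - 9/4*e234


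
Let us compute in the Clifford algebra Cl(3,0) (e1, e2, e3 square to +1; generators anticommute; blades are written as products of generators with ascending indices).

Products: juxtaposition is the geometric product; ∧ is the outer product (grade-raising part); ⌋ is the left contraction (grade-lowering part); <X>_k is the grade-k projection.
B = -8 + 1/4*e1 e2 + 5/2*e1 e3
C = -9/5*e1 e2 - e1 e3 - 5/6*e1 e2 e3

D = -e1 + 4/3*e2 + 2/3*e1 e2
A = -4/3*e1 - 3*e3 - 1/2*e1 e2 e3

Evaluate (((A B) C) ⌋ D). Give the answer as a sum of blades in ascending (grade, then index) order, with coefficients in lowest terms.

step 1: 109/6*e1 - 19/12*e2 + 499/24*e3 + 13/4*e1 e2 e3
step 2: 65/24 + 2153/120*e1 - 719/20*e2 - 739/60*e3 - 2495/144*e1 e2 - 95/72*e1 e3 - 545/36*e2 e3 - 4681/120*e1 e2 e3
step 3: -5867/108 + 2551/120*e1 + 2803/180*e2 + 65/36*e1 e2
Answer: -5867/108 + 2551/120*e1 + 2803/180*e2 + 65/36*e1 e2


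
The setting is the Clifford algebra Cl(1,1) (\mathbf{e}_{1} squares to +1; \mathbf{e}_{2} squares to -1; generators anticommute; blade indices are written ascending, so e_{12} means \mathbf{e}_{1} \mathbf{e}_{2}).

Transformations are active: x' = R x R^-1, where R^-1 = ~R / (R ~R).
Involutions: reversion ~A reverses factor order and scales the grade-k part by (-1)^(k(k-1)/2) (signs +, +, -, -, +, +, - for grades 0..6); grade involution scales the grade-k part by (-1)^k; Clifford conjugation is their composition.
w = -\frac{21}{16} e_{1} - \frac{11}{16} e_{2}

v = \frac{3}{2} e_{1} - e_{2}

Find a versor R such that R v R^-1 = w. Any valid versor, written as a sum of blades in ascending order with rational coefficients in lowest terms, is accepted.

Take R = v + w = \frac{3}{16} e_{1} - \frac{27}{16} e_{2}. Because q(v) = q(w) = \frac{5}{4}, conjugation by R sends v exactly to w.
Answer: \frac{3}{16} e_{1} - \frac{27}{16} e_{2}


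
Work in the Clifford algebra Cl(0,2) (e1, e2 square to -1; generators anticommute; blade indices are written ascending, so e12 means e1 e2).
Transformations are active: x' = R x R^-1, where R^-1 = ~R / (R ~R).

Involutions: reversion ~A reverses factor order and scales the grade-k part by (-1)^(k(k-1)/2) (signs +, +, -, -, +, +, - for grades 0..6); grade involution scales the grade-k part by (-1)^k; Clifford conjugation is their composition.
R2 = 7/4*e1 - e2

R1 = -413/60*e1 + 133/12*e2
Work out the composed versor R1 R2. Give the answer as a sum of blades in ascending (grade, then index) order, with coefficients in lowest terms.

Distribute over the terms of R1 (each basis-blade product reordered to ascending indices, repeated generators contracted through their squares):
(-413/60*e1) R2 = 2891/240 + 413/60*e12
(133/12*e2) R2 = 133/12 - 931/48*e12
Summing the partial products and collecting blades:
Answer: 5551/240 - 1001/80*e12


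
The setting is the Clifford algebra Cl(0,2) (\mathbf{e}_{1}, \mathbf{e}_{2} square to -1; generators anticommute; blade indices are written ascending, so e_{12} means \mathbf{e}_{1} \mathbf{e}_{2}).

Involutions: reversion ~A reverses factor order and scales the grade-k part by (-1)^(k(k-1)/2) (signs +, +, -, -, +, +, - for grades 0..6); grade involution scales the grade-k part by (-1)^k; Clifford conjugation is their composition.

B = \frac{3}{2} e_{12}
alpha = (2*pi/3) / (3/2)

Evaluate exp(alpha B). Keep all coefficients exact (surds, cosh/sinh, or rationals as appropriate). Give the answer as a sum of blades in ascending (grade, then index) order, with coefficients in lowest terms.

B^2 = (\frac{3}{2})^2*(e_{12})^2 = \frac{9}{4}*(-1) = -\frac{9}{4} (a basis 2-blade squares to minus the product of its generators' squares).
B^2 = -\frac{9}{4} — circular case — the even/odd split gives cos and sin: l = \frac{3}{2}, alpha*l = \frac{2 \pi}{3}, so exp(alpha B) = cos(\frac{2 \pi}{3}) + (sin(\frac{2 \pi}{3})/(\frac{3}{2}))*B = - \frac{1}{2} + (\frac{\sqrt{3}}{3})*B.
Answer: - \frac{1}{2} + \frac{\sqrt{3}}{2} e_{12}


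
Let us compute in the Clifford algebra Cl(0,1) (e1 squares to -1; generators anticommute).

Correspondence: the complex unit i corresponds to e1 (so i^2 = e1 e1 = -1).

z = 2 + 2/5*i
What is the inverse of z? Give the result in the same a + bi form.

In blades: z = 2 + 2/5*e1.
With qbar = 2 - 2/5*e1 (scalar fixed, mapped units negated), z qbar = 104/25 (the sum of squared coefficients), so z^-1 = qbar / (104/25) = 25/52 - 5/52*e1; translating back:
Answer: 25/52 - 5/52*i


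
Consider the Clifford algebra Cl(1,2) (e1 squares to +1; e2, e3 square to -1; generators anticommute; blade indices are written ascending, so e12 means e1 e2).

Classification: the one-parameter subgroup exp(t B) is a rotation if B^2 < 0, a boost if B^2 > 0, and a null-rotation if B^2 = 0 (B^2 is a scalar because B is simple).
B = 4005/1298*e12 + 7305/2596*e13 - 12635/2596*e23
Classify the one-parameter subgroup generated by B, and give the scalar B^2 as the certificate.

B^2 term by term: the squares give (4005/1298)^2*(e12)^2 + (7305/2596)^2*(e13)^2 + (-12635/2596)^2*(e23)^2 = 16040025/1684804*(+1) + 53363025/6739216*(+1) + 159643225/6739216*(-1) = -25/4 (each basis 2-blade squares to minus the product of its generators' squares); cross terms between blades sharing an index anticommute and cancel. So B^2 = -25/4.
Answer: rotation, certificate B^2 = -25/4. Check the certificate: B^2 = -25/4, and that sign is decisive whatever form B takes.


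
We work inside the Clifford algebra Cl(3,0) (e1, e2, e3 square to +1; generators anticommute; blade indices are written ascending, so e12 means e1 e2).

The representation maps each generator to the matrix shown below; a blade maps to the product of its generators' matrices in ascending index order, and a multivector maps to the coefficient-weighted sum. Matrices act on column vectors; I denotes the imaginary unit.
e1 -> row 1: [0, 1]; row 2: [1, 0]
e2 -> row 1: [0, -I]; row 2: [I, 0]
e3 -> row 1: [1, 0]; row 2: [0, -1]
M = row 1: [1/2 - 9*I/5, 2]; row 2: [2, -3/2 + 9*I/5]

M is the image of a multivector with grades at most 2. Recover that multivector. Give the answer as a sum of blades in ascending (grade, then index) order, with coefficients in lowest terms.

Method: 1, rho(e1), rho(e2), rho(e3) form a trace-orthogonal basis of the 2x2 complex matrices (tr(X Y) = 2 if X = Y, else 0), so M = m0*1 + m1*rho(e1) + m2*rho(e2) + m3*rho(e3) with m0 = tr(M)/2 = -1/2, m1 = tr(M rho(e1))/2 = 2, m2 = tr(M rho(e2))/2 = 0, m3 = tr(M rho(e3))/2 = 1 - 9*I/5.
Multiplying table entries, the bivector images are rho(e12) = I*rho(e3), rho(e13) = -I*rho(e2), rho(e23) = I*rho(e1); with real blade coefficients the real parts of m0..m3 are the coefficients of 1, e1, e2, e3 and the imaginary parts give the bivectors (e23: Im m1, e13: -Im m2, e12: Im m3).
Answer: -1/2 + 2*e1 + e3 - 9/5*e12


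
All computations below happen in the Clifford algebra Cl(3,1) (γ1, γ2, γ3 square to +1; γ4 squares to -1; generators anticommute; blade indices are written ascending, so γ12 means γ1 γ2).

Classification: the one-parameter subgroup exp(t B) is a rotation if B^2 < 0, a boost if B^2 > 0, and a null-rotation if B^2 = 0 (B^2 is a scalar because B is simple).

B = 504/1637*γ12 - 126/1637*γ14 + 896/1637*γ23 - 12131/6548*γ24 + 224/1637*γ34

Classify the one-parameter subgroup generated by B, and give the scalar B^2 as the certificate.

B^2 term by term: the squares give (504/1637)^2*(γ12)^2 + (-126/1637)^2*(γ14)^2 + (896/1637)^2*(γ23)^2 + (-12131/6548)^2*(γ24)^2 + (224/1637)^2*(γ34)^2 = 254016/2679769*(-1) + 15876/2679769*(+1) + 802816/2679769*(-1) + 147161161/42876304*(+1) + 50176/2679769*(+1) = 49/16 (each basis 2-blade squares to minus the product of its generators' squares); cross terms between blades sharing an index anticommute and cancel; the commuting (index-disjoint) pairs give grade-4 terms 2*c*c'*(blade product), which cancel blade by blade — γ1234: 225792/2679769 - 225792/2679769 = 0 — confirming B is simple. So B^2 = 49/16.
Answer: boost, certificate B^2 = 49/16. The invariant at work: B^2 = 49/16 is unchanged by conjugation, hence its sign classifies the subgroup whatever basis B is written in.
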